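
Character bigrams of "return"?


Word: "return" (length 6)
Number of bigrams = 6 - 2 + 1 = 5
  Position 0: "re"
  Position 1: "et"
  Position 2: "tu"
  Position 3: "ur"
  Position 4: "rn"
Bigrams = "re", "et", "tu", "ur", "rn"


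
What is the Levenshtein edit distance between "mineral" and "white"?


Word 1: "mineral" (length 7)
Word 2: "white" (length 5)
One optimal edit sequence (insert/delete/substitute each cost 1):
  1. insert 'w'  (+1)
  2. substitute 'm' -> 'h'  (+1)
  3. keep 'i'
  4. substitute 'n' -> 't'  (+1)
  5. keep 'e'
  6. delete 'r'  (+1)
  7. delete 'a'  (+1)
  8. delete 'l'  (+1)
Total edit operations: 6
Edit distance = 6


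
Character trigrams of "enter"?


Word: "enter" (length 5)
Number of trigrams = 5 - 3 + 1 = 3
  Position 0: "ent"
  Position 1: "nte"
  Position 2: "ter"
Trigrams = "ent", "nte", "ter"


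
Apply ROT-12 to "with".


Word: "with"
Shift: 12
Each letter → (letter + shift) mod 26:
  'w' (22) + 12 = 8 → 'i'
  'i' (8) + 12 = 20 → 'u'
  't' (19) + 12 = 5 → 'f'
  'h' (7) + 12 = 19 → 't'
Result = "iuft"


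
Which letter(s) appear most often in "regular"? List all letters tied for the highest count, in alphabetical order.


Word: "regular"
Letter counts:
  'a': 1
  'e': 1
  'g': 1
  'l': 1
  'r': 2
  'u': 1
Maximum count = 2
Most frequent = 'r' (2 times each)


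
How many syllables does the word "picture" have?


Word: "picture"
Syllable breakdown: pic · ture
Counting: 2 parts
= 2 syllables


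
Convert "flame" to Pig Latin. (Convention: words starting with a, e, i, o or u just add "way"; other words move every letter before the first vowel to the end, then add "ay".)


Word: "flame"
Starts with consonant(s) → move to end, add 'ay'
Consonant cluster: "fl"
Pig Latin = "ameflay"


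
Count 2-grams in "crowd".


Word: "crowd" (length 5)
Number of 2-grams = length - 2 + 1 = 5 - 2 + 1
= 4


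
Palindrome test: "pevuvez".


Word: "pevuvez"
Reversed: "zevuvep"
Forward == Backward? pevuvez != zevuvep
Palindrome = No


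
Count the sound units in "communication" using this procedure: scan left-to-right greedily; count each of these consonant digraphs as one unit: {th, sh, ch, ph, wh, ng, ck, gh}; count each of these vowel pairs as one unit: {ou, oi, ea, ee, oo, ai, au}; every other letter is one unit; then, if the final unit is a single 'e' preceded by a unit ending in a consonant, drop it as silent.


Word: "communication" (13 letters)
Left-to-right scan:
  (1) 'c' (letter)
  (2) 'o' (letter)
  (3) 'm' (letter)
  (4) 'm' (letter)
  (5) 'u' (letter)
  (6) 'n' (letter)
  (7) 'i' (letter)
  (8) 'c' (letter)
  (9) 'a' (letter)
  (10) 't' (letter)
  (11) 'i' (letter)
  (12) 'o' (letter)
  (13) 'n' (letter)
Units from scan: 13
Sound units = 13 units


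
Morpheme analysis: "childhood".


Word: "childhood"
Morphemes: child | -hood
Each morpheme carries meaning
= 2 morphemes


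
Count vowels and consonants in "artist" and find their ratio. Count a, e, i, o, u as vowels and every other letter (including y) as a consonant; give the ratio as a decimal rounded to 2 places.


Word: "artist"
Vowels (a,e,i,o,u): 2
Consonants: 4
Ratio = 2/4
= 0.50


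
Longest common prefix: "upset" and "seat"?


Word 1: "upset"
Word 2: "seat"
Comparing from start:
  Pos 0: 'u' != 's' (stop)
LCP = "" (length 0)


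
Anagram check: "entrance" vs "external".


Word 1: "entrance" → sorted: aceennrt
Word 2: "external" → sorted: aeelnrtx
Same letters? aceennrt != aeelnrtx
Anagram = No


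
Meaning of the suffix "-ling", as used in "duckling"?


Suffix: -ling
As in: duckling -> duck + -ling
Meaning = small / young


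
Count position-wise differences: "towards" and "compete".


Comparing character by character (same length = 7):
  Pos 0: 't' vs 'c' !=
  Pos 1: 'o' vs 'o' =
  Pos 2: 'w' vs 'm' !=
  Pos 3: 'a' vs 'p' !=
  Pos 4: 'r' vs 'e' !=
  Pos 5: 'd' vs 't' !=
  Pos 6: 's' vs 'e' !=
Hamming distance = 6


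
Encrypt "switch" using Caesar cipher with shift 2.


Word: "switch"
Shift: 2
Each letter → (letter + shift) mod 26:
  's' (18) + 2 = 20 → 'u'
  'w' (22) + 2 = 24 → 'y'
  'i' (8) + 2 = 10 → 'k'
  't' (19) + 2 = 21 → 'v'
  'c' (2) + 2 = 4 → 'e'
  'h' (7) + 2 = 9 → 'j'
Result = "uykvej"


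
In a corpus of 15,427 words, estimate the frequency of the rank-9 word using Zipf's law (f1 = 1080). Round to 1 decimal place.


Zipf's law: f(r) = f(1) / r
f(1) = 1080
f(9) = 1080 / 9
= 120.0 occurrences


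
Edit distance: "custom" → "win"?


Word 1: "custom" (length 6)
Word 2: "win" (length 3)
One optimal edit sequence (insert/delete/substitute each cost 1):
  1. delete 'c'  (+1)
  2. delete 'u'  (+1)
  3. delete 's'  (+1)
  4. substitute 't' -> 'w'  (+1)
  5. substitute 'o' -> 'i'  (+1)
  6. substitute 'm' -> 'n'  (+1)
Total edit operations: 6
Edit distance = 6


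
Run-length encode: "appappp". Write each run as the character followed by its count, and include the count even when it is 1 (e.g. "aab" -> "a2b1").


String: "appappp"
Scanning for consecutive runs:
  'a' x 1
  'p' x 2
  'a' x 1
  'p' x 3
RLE = "a1p2a1p3"


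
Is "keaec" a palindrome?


Word: "keaec"
Reversed: "ceaek"
Forward == Backward? keaec != ceaek
Palindrome = No


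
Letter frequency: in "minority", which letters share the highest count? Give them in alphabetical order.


Word: "minority"
Letter counts:
  'i': 2
  'm': 1
  'n': 1
  'o': 1
  'r': 1
  't': 1
  'y': 1
Maximum count = 2
Most frequent = 'i' (2 times each)


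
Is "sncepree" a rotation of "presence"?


Word: "presence", Candidate: "sncepree"
Method: check if candidate is substring of word+word
"presencepresence" contains "sncepree"? No
Is rotation = No


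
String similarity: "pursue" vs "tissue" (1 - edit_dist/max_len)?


Word 1: "pursue" (length 6)
Word 2: "tissue" (length 6)
One optimal edit sequence:
  1. substitute 'p' -> 't'  (+1)
  2. substitute 'u' -> 'i'  (+1)
  3. substitute 'r' -> 's'  (+1)
  4. keep 's'
  5. keep 'u'
  6. keep 'e'
Edit distance = 3
Max length = max(6, 6) = 6
Similarity = 1 - 3/6
= 0.5000


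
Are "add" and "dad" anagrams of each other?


Word 1: "add" → sorted: add
Word 2: "dad" → sorted: add
Same letters? add == add
Anagram = Yes


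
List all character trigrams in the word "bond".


Word: "bond" (length 4)
Number of trigrams = 4 - 3 + 1 = 2
  Position 0: "bon"
  Position 1: "ond"
Trigrams = "bon", "ond"


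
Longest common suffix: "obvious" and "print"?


Word 1: "obvious"
Word 2: "print"
Comparing from end:
  Pos -1: 's' != 't' (stop)
LCS = "" (length 0)


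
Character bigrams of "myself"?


Word: "myself" (length 6)
Number of bigrams = 6 - 2 + 1 = 5
  Position 0: "my"
  Position 1: "ys"
  Position 2: "se"
  Position 3: "el"
  Position 4: "lf"
Bigrams = "my", "ys", "se", "el", "lf"


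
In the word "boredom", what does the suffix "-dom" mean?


Suffix: -dom
Example: boredom = bore + -dom
Meaning = state / realm


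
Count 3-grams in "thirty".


Word: "thirty" (length 6)
Number of 3-grams = length - 3 + 1 = 6 - 3 + 1
= 4


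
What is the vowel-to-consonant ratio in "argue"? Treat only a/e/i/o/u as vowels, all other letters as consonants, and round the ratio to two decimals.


Word: "argue"
Vowels (a,e,i,o,u): 3
Consonants: 2
Ratio = 3/2
= 1.50


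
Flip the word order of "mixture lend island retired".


Original: "mixture lend island retired"
Words (1..n): mixture | lend | island | retired
Reversed (n..1): retired | island | lend | mixture
Result = "retired island lend mixture"


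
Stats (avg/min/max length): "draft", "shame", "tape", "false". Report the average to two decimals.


Lengths: "draft"=5, "shame"=5, "tape"=4, "false"=5
Sum = 19, Count = 4
Average = 19/4 = 4.75
= avg=4.75, min=4, max=5


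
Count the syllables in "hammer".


Word: "hammer"
Syllable breakdown: ham · mer
Counting: 2 parts
= 2 syllables


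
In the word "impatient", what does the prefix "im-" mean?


Prefix: im-
As in: impatient -> im- + patient
Meaning = not / into


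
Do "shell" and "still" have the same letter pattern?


Pattern of "shell": [0, 1, 2, 3, 3]
Pattern of "still": [0, 1, 2, 3, 3]
Patterns match
Same pattern = Yes


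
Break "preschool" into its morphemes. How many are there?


Word: "preschool"
Morphemes: pre- / school
Each morpheme carries meaning
= 2 morphemes


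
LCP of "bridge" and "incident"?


Word 1: "bridge"
Word 2: "incident"
Comparing from start:
  Pos 0: 'b' != 'i' (stop)
LCP = "" (length 0)


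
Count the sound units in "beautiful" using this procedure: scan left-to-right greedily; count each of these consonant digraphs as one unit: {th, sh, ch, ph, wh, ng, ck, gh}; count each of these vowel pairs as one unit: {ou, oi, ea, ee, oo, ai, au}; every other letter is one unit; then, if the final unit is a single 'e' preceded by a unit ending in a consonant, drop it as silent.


Word: "beautiful" (9 letters)
Left-to-right scan:
  [1] 'b' (letter)
  [2] 'ea' (vowel-pair)
  [3] 'u' (letter)
  [4] 't' (letter)
  [5] 'i' (letter)
  [6] 'f' (letter)
  [7] 'u' (letter)
  [8] 'l' (letter)
Units from scan: 8
Sound units = 8 units


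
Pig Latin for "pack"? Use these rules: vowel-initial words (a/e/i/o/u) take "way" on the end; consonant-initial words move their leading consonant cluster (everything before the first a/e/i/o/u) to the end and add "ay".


Word: "pack"
Starts with consonant(s) → move to end, add 'ay'
Consonant cluster: "p"
Pig Latin = "ackpay"


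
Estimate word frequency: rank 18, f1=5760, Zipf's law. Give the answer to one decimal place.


Zipf's law: f(r) = f(1) / r
f(1) = 5760
f(18) = 5760 / 18
= 320.0 occurrences


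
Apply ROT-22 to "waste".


Word: "waste"
Shift: 22
Each letter → (letter + shift) mod 26:
  'w' (22) + 22 = 18 → 's'
  'a' (0) + 22 = 22 → 'w'
  's' (18) + 22 = 14 → 'o'
  't' (19) + 22 = 15 → 'p'
  'e' (4) + 22 = 0 → 'a'
Result = "swopa"


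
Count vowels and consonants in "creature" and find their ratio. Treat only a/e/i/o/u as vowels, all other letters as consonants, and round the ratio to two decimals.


Word: "creature"
Vowels (a,e,i,o,u): 4
Consonants: 4
Ratio = 4/4
= 1.00


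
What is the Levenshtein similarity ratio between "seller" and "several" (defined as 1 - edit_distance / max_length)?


Word 1: "seller" (length 6)
Word 2: "several" (length 7)
One optimal edit sequence:
  1. keep 's'
  2. keep 'e'
  3. delete 'l'  (+1)
  4. substitute 'l' -> 'v'  (+1)
  5. keep 'e'
  6. keep 'r'
  7. insert 'a'  (+1)
  8. insert 'l'  (+1)
Edit distance = 4
Max length = max(6, 7) = 7
Similarity = 1 - 4/7
= 0.4286


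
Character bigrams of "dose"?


Word: "dose" (length 4)
Number of bigrams = 4 - 2 + 1 = 3
  Position 0: "do"
  Position 1: "os"
  Position 2: "se"
Bigrams = "do", "os", "se"


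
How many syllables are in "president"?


Word: "president"
Syllable breakdown: pres | i | dent
Counting: 3 parts
= 3 syllables


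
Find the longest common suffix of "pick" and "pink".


Word 1: "pick"
Word 2: "pink"
Comparing from end:
  Pos -1: 'k' == 'k'
  Pos -2: 'c' != 'n' (stop)
LCS = "k" (length 1)


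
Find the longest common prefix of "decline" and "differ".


Word 1: "decline"
Word 2: "differ"
Comparing from start:
  Pos 0: 'd' == 'd'
  Pos 1: 'e' != 'i' (stop)
LCP = "d" (length 1)


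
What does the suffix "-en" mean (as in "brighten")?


Suffix: -en
Example: brighten (bright + -en)
Meaning = to make / become


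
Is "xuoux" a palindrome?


Word: "xuoux"
Reversed: "xuoux"
Forward == Backward? xuoux == xuoux
Palindrome = Yes


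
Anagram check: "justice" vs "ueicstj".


Word 1: "justice" → sorted: ceijstu
Word 2: "ueicstj" → sorted: ceijstu
Same letters? ceijstu == ceijstu
Anagram = Yes


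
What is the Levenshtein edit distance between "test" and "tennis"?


Word 1: "test" (length 4)
Word 2: "tennis" (length 6)
One optimal edit sequence (insert/delete/substitute each cost 1):
  1. keep 't'
  2. keep 'e'
  3. insert 'n'  (+1)
  4. insert 'n'  (+1)
  5. substitute 's' -> 'i'  (+1)
  6. substitute 't' -> 's'  (+1)
Total edit operations: 4
Edit distance = 4


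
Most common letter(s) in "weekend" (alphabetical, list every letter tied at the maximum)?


Word: "weekend"
Letter counts:
  'd': 1
  'e': 3
  'k': 1
  'n': 1
  'w': 1
Maximum count = 3
Most frequent = 'e' (3 times each)


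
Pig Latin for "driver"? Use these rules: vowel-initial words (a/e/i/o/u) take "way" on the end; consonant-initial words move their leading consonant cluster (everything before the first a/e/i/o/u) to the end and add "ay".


Word: "driver"
Starts with consonant(s) → move to end, add 'ay'
Consonant cluster: "dr"
Pig Latin = "iverdray"


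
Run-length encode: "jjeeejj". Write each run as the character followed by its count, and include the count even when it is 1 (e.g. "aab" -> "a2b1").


String: "jjeeejj"
Scanning for consecutive runs:
  'j' x 2
  'e' x 3
  'j' x 2
RLE = "j2e3j2"


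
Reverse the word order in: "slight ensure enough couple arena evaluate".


Original: "slight ensure enough couple arena evaluate"
Words (1..n): slight | ensure | enough | couple | arena | evaluate
Reversed (n..1): evaluate | arena | couple | enough | ensure | slight
Result = "evaluate arena couple enough ensure slight"


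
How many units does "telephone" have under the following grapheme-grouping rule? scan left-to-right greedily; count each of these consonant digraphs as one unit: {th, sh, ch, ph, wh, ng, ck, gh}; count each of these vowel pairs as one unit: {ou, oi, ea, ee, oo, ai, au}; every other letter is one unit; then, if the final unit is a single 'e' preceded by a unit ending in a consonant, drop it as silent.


Word: "telephone" (9 letters)
Left-to-right scan:
  (1) 't' (letter)
  (2) 'e' (letter)
  (3) 'l' (letter)
  (4) 'e' (letter)
  (5) 'ph' (digraph)
  (6) 'o' (letter)
  (7) 'n' (letter)
  (8) 'e' (letter)
Units from scan: 8
Final unit is 'e' after a consonant -> drop as silent (-1)
Sound units = 7 units


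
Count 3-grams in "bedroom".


Word: "bedroom" (length 7)
Number of 3-grams = length - 3 + 1 = 7 - 3 + 1
= 5


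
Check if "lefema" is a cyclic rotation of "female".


Word: "female", Candidate: "lefema"
Method: check if candidate is substring of word+word
"femalefemale" contains "lefema"? Yes
Is rotation = Yes


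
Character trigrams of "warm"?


Word: "warm" (length 4)
Number of trigrams = 4 - 3 + 1 = 2
  Position 0: "war"
  Position 1: "arm"
Trigrams = "war", "arm"


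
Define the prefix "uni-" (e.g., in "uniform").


Prefix: uni-
Example: uniform = uni- + form
Meaning = one


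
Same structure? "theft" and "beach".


Pattern of "theft": [0, 1, 2, 3, 0]
Pattern of "beach": [0, 1, 2, 3, 4]
Patterns do not match
Same pattern = No


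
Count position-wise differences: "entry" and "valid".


Comparing character by character (same length = 5):
  Pos 0: 'e' vs 'v' !=
  Pos 1: 'n' vs 'a' !=
  Pos 2: 't' vs 'l' !=
  Pos 3: 'r' vs 'i' !=
  Pos 4: 'y' vs 'd' !=
Hamming distance = 5


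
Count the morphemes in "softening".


Word: "softening"
Morphemes: soft / -en / -ing
Each morpheme carries meaning
= 3 morphemes


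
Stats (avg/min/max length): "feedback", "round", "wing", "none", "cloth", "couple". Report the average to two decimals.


Lengths: "feedback"=8, "round"=5, "wing"=4, "none"=4, "cloth"=5, "couple"=6
Sum = 32, Count = 6
Average = 32/6 = 5.33
= avg=5.33, min=4, max=8


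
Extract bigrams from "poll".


Word: "poll" (length 4)
Number of bigrams = 4 - 2 + 1 = 3
  Position 0: "po"
  Position 1: "ol"
  Position 2: "ll"
Bigrams = "po", "ol", "ll"


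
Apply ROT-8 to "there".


Word: "there"
Shift: 8
Each letter → (letter + shift) mod 26:
  't' (19) + 8 = 1 → 'b'
  'h' (7) + 8 = 15 → 'p'
  'e' (4) + 8 = 12 → 'm'
  'r' (17) + 8 = 25 → 'z'
  'e' (4) + 8 = 12 → 'm'
Result = "bpmzm"


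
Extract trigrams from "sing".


Word: "sing" (length 4)
Number of trigrams = 4 - 3 + 1 = 2
  Position 0: "sin"
  Position 1: "ing"
Trigrams = "sin", "ing"


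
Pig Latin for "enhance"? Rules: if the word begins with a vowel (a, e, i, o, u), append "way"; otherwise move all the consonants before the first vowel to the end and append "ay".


Word: "enhance"
Starts with vowel → add 'way'
Pig Latin = "enhanceway"


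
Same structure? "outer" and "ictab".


Pattern of "outer": [0, 1, 2, 3, 4]
Pattern of "ictab": [0, 1, 2, 3, 4]
Patterns match
Same pattern = Yes


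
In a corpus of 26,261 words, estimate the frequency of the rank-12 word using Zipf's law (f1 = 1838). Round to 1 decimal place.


Zipf's law: f(r) = f(1) / r
f(1) = 1838
f(12) = 1838 / 12
= 153.2 occurrences


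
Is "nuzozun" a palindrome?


Word: "nuzozun"
Reversed: "nuzozun"
Forward == Backward? nuzozun == nuzozun
Palindrome = Yes


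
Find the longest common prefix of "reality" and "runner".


Word 1: "reality"
Word 2: "runner"
Comparing from start:
  Pos 0: 'r' == 'r'
  Pos 1: 'e' != 'u' (stop)
LCP = "r" (length 1)


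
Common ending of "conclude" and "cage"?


Word 1: "conclude"
Word 2: "cage"
Comparing from end:
  Pos -1: 'e' == 'e'
  Pos -2: 'd' != 'g' (stop)
LCS = "e" (length 1)


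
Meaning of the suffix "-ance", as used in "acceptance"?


Suffix: -ance
Example: acceptance = accept + -ance
Meaning = state of


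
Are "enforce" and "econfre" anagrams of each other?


Word 1: "enforce" → sorted: ceefnor
Word 2: "econfre" → sorted: ceefnor
Same letters? ceefnor == ceefnor
Anagram = Yes


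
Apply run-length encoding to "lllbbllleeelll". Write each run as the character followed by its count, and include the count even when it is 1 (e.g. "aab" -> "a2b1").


String: "lllbbllleeelll"
Scanning for consecutive runs:
  'l' x 3
  'b' x 2
  'l' x 3
  'e' x 3
  'l' x 3
RLE = "l3b2l3e3l3"


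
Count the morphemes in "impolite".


Word: "impolite"
Morphemes: im- + polite
Each morpheme carries meaning
= 2 morphemes


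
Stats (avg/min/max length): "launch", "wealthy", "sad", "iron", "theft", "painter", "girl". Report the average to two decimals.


Lengths: "launch"=6, "wealthy"=7, "sad"=3, "iron"=4, "theft"=5, "painter"=7, "girl"=4
Sum = 36, Count = 7
Average = 36/7 = 5.14
= avg=5.14, min=3, max=7


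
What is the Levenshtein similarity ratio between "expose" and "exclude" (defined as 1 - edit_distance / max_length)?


Word 1: "expose" (length 6)
Word 2: "exclude" (length 7)
One optimal edit sequence:
  1. keep 'e'
  2. keep 'x'
  3. insert 'c'  (+1)
  4. substitute 'p' -> 'l'  (+1)
  5. substitute 'o' -> 'u'  (+1)
  6. substitute 's' -> 'd'  (+1)
  7. keep 'e'
Edit distance = 4
Max length = max(6, 7) = 7
Similarity = 1 - 4/7
= 0.4286


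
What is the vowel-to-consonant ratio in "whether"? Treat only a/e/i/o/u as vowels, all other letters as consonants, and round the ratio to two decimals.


Word: "whether"
Vowels (a,e,i,o,u): 2
Consonants: 5
Ratio = 2/5
= 0.40


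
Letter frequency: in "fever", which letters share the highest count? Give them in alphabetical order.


Word: "fever"
Letter counts:
  'e': 2
  'f': 1
  'r': 1
  'v': 1
Maximum count = 2
Most frequent = 'e' (2 times each)


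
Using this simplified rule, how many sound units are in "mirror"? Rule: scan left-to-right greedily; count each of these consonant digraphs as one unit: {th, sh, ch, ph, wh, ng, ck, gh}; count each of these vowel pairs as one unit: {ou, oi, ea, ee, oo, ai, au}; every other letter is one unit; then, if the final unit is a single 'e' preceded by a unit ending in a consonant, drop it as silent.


Word: "mirror" (6 letters)
Left-to-right scan:
  1. 'm' (letter)
  2. 'i' (letter)
  3. 'r' (letter)
  4. 'r' (letter)
  5. 'o' (letter)
  6. 'r' (letter)
Units from scan: 6
Sound units = 6 units


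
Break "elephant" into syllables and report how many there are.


Word: "elephant"
Syllable breakdown: el | e | phant
Counting: 3 parts
= 3 syllables


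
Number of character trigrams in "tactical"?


Word: "tactical" (length 8)
Number of 3-grams = length - 3 + 1 = 8 - 3 + 1
= 6


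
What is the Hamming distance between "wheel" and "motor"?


Comparing character by character (same length = 5):
  Pos 0: 'w' vs 'm' !=
  Pos 1: 'h' vs 'o' !=
  Pos 2: 'e' vs 't' !=
  Pos 3: 'e' vs 'o' !=
  Pos 4: 'l' vs 'r' !=
Hamming distance = 5


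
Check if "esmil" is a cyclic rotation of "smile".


Word: "smile", Candidate: "esmil"
Method: check if candidate is substring of word+word
"smilesmile" contains "esmil"? Yes
Is rotation = Yes


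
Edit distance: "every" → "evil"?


Word 1: "every" (length 5)
Word 2: "evil" (length 4)
One optimal edit sequence (insert/delete/substitute each cost 1):
  1. keep 'e'
  2. keep 'v'
  3. delete 'e'  (+1)
  4. substitute 'r' -> 'i'  (+1)
  5. substitute 'y' -> 'l'  (+1)
Total edit operations: 3
Edit distance = 3


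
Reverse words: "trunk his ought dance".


Original: "trunk his ought dance"
Words (1..n): trunk | his | ought | dance
Reversed (n..1): dance | ought | his | trunk
Result = "dance ought his trunk"


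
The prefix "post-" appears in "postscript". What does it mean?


Prefix: post-
As in: postscript -> post- + script
Meaning = after


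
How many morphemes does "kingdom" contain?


Word: "kingdom"
Morphemes: king / -dom
Each morpheme carries meaning
= 2 morphemes


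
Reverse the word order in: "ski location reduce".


Original: "ski location reduce"
Words (1..n): ski | location | reduce
Reversed (n..1): reduce | location | ski
Result = "reduce location ski"


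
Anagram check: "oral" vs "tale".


Word 1: "oral" → sorted: alor
Word 2: "tale" → sorted: aelt
Same letters? alor != aelt
Anagram = No


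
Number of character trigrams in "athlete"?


Word: "athlete" (length 7)
Number of 3-grams = length - 3 + 1 = 7 - 3 + 1
= 5


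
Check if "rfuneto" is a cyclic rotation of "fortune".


Word: "fortune", Candidate: "rfuneto"
Method: check if candidate is substring of word+word
"fortunefortune" contains "rfuneto"? No
Is rotation = No


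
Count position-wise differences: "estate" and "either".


Comparing character by character (same length = 6):
  Pos 0: 'e' vs 'e' =
  Pos 1: 's' vs 'i' !=
  Pos 2: 't' vs 't' =
  Pos 3: 'a' vs 'h' !=
  Pos 4: 't' vs 'e' !=
  Pos 5: 'e' vs 'r' !=
Hamming distance = 4


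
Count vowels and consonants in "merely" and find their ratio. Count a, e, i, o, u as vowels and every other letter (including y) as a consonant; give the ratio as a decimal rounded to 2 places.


Word: "merely"
Vowels (a,e,i,o,u): 2
Consonants: 4
Ratio = 2/4
= 0.50


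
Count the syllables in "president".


Word: "president"
Syllable breakdown: pres-i-dent
Counting: 3 parts
= 3 syllables


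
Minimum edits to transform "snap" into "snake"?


Word 1: "snap" (length 4)
Word 2: "snake" (length 5)
One optimal edit sequence (insert/delete/substitute each cost 1):
  1. keep 's'
  2. keep 'n'
  3. keep 'a'
  4. insert 'k'  (+1)
  5. substitute 'p' -> 'e'  (+1)
Total edit operations: 2
Edit distance = 2


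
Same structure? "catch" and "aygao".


Pattern of "catch": [0, 1, 2, 0, 3]
Pattern of "aygao": [0, 1, 2, 0, 3]
Patterns match
Same pattern = Yes


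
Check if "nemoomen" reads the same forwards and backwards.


Word: "nemoomen"
Reversed: "nemoomen"
Forward == Backward? nemoomen == nemoomen
Palindrome = Yes


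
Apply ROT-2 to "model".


Word: "model"
Shift: 2
Each letter → (letter + shift) mod 26:
  'm' (12) + 2 = 14 → 'o'
  'o' (14) + 2 = 16 → 'q'
  'd' (3) + 2 = 5 → 'f'
  'e' (4) + 2 = 6 → 'g'
  'l' (11) + 2 = 13 → 'n'
Result = "oqfgn"


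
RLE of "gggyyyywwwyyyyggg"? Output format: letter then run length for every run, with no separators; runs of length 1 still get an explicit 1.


String: "gggyyyywwwyyyyggg"
Scanning for consecutive runs:
  'g' x 3
  'y' x 4
  'w' x 3
  'y' x 4
  'g' x 3
RLE = "g3y4w3y4g3"


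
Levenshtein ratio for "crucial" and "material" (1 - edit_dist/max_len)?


Word 1: "crucial" (length 7)
Word 2: "material" (length 8)
One optimal edit sequence:
  1. insert 'm'  (+1)
  2. substitute 'c' -> 'a'  (+1)
  3. substitute 'r' -> 't'  (+1)
  4. substitute 'u' -> 'e'  (+1)
  5. substitute 'c' -> 'r'  (+1)
  6. keep 'i'
  7. keep 'a'
  8. keep 'l'
Edit distance = 5
Max length = max(7, 8) = 8
Similarity = 1 - 5/8
= 0.3750


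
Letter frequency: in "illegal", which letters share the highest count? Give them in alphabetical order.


Word: "illegal"
Letter counts:
  'a': 1
  'e': 1
  'g': 1
  'i': 1
  'l': 3
Maximum count = 3
Most frequent = 'l' (3 times each)


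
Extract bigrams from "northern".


Word: "northern" (length 8)
Number of bigrams = 8 - 2 + 1 = 7
  Position 0: "no"
  Position 1: "or"
  Position 2: "rt"
  Position 3: "th"
  Position 4: "he"
  Position 5: "er"
  Position 6: "rn"
Bigrams = "no", "or", "rt", "th", "he", "er", "rn"


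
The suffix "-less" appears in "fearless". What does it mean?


Suffix: -less
As in: fearless -> fear + -less
Meaning = without


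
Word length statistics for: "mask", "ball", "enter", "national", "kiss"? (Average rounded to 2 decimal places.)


Lengths: "mask"=4, "ball"=4, "enter"=5, "national"=8, "kiss"=4
Sum = 25, Count = 5
Average = 25/5 = 5.00
= avg=5.00, min=4, max=8


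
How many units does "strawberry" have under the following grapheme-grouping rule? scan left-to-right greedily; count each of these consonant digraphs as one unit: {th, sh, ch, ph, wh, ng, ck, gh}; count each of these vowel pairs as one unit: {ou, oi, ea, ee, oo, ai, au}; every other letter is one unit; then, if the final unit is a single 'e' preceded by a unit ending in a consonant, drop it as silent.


Word: "strawberry" (10 letters)
Left-to-right scan:
  (1) 's' (letter)
  (2) 't' (letter)
  (3) 'r' (letter)
  (4) 'a' (letter)
  (5) 'w' (letter)
  (6) 'b' (letter)
  (7) 'e' (letter)
  (8) 'r' (letter)
  (9) 'r' (letter)
  (10) 'y' (letter)
Units from scan: 10
Sound units = 10 units


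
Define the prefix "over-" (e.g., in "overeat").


Prefix: over-
Example: overeat = over- + eat
Meaning = excessive


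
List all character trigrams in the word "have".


Word: "have" (length 4)
Number of trigrams = 4 - 3 + 1 = 2
  Position 0: "hav"
  Position 1: "ave"
Trigrams = "hav", "ave"


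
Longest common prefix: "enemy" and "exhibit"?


Word 1: "enemy"
Word 2: "exhibit"
Comparing from start:
  Pos 0: 'e' == 'e'
  Pos 1: 'n' != 'x' (stop)
LCP = "e" (length 1)


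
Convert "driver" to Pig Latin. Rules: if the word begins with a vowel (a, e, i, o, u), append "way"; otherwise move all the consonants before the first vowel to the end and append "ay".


Word: "driver"
Starts with consonant(s) → move to end, add 'ay'
Consonant cluster: "dr"
Pig Latin = "iverdray"


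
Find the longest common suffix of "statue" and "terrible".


Word 1: "statue"
Word 2: "terrible"
Comparing from end:
  Pos -1: 'e' == 'e'
  Pos -2: 'u' != 'l' (stop)
LCS = "e" (length 1)


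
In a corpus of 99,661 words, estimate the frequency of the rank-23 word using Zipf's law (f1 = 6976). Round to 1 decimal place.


Zipf's law: f(r) = f(1) / r
f(1) = 6976
f(23) = 6976 / 23
= 303.3 occurrences


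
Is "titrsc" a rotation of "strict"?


Word: "strict", Candidate: "titrsc"
Method: check if candidate is substring of word+word
"strictstrict" contains "titrsc"? No
Is rotation = No


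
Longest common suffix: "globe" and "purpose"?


Word 1: "globe"
Word 2: "purpose"
Comparing from end:
  Pos -1: 'e' == 'e'
  Pos -2: 'b' != 's' (stop)
LCS = "e" (length 1)


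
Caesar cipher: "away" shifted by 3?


Word: "away"
Shift: 3
Each letter → (letter + shift) mod 26:
  'a' (0) + 3 = 3 → 'd'
  'w' (22) + 3 = 25 → 'z'
  'a' (0) + 3 = 3 → 'd'
  'y' (24) + 3 = 1 → 'b'
Result = "dzdb"


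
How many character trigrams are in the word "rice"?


Word: "rice" (length 4)
Number of 3-grams = length - 3 + 1 = 4 - 3 + 1
= 2


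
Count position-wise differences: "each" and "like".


Comparing character by character (same length = 4):
  Pos 0: 'e' vs 'l' !=
  Pos 1: 'a' vs 'i' !=
  Pos 2: 'c' vs 'k' !=
  Pos 3: 'h' vs 'e' !=
Hamming distance = 4


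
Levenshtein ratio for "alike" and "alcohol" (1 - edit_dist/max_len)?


Word 1: "alike" (length 5)
Word 2: "alcohol" (length 7)
One optimal edit sequence:
  1. keep 'a'
  2. keep 'l'
  3. insert 'c'  (+1)
  4. insert 'o'  (+1)
  5. substitute 'i' -> 'h'  (+1)
  6. substitute 'k' -> 'o'  (+1)
  7. substitute 'e' -> 'l'  (+1)
Edit distance = 5
Max length = max(5, 7) = 7
Similarity = 1 - 5/7
= 0.2857


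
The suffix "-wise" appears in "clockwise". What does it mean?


Suffix: -wise
As in: clockwise -> clock + -wise
Meaning = in the manner of


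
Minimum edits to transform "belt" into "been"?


Word 1: "belt" (length 4)
Word 2: "been" (length 4)
One optimal edit sequence (insert/delete/substitute each cost 1):
  1. keep 'b'
  2. keep 'e'
  3. substitute 'l' -> 'e'  (+1)
  4. substitute 't' -> 'n'  (+1)
Total edit operations: 2
Edit distance = 2


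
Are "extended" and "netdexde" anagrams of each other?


Word 1: "extended" → sorted: ddeeentx
Word 2: "netdexde" → sorted: ddeeentx
Same letters? ddeeentx == ddeeentx
Anagram = Yes


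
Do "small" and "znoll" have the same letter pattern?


Pattern of "small": [0, 1, 2, 3, 3]
Pattern of "znoll": [0, 1, 2, 3, 3]
Patterns match
Same pattern = Yes


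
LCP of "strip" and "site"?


Word 1: "strip"
Word 2: "site"
Comparing from start:
  Pos 0: 's' == 's'
  Pos 1: 't' != 'i' (stop)
LCP = "s" (length 1)


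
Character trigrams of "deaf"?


Word: "deaf" (length 4)
Number of trigrams = 4 - 3 + 1 = 2
  Position 0: "dea"
  Position 1: "eaf"
Trigrams = "dea", "eaf"


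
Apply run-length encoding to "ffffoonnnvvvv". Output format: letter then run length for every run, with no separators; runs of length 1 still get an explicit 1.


String: "ffffoonnnvvvv"
Scanning for consecutive runs:
  'f' x 4
  'o' x 2
  'n' x 3
  'v' x 4
RLE = "f4o2n3v4"


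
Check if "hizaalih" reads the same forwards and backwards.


Word: "hizaalih"
Reversed: "hilaazih"
Forward == Backward? hizaalih != hilaazih
Palindrome = No


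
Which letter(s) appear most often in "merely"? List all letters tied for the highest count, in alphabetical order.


Word: "merely"
Letter counts:
  'e': 2
  'l': 1
  'm': 1
  'r': 1
  'y': 1
Maximum count = 2
Most frequent = 'e' (2 times each)


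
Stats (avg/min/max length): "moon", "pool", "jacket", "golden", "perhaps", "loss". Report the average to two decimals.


Lengths: "moon"=4, "pool"=4, "jacket"=6, "golden"=6, "perhaps"=7, "loss"=4
Sum = 31, Count = 6
Average = 31/6 = 5.17
= avg=5.17, min=4, max=7


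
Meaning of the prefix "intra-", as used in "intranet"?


Prefix: intra-
Example: intranet = intra- + net
Meaning = within


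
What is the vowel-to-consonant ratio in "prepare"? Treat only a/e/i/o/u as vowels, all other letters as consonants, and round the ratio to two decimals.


Word: "prepare"
Vowels (a,e,i,o,u): 3
Consonants: 4
Ratio = 3/4
= 0.75


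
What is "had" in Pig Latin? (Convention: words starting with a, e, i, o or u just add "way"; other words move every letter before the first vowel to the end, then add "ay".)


Word: "had"
Starts with consonant(s) → move to end, add 'ay'
Consonant cluster: "h"
Pig Latin = "adhay"


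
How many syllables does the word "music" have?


Word: "music"
Syllable breakdown: mu / sic
Counting: 2 parts
= 2 syllables


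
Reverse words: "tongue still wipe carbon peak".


Original: "tongue still wipe carbon peak"
Words (1..n): tongue | still | wipe | carbon | peak
Reversed (n..1): peak | carbon | wipe | still | tongue
Result = "peak carbon wipe still tongue"


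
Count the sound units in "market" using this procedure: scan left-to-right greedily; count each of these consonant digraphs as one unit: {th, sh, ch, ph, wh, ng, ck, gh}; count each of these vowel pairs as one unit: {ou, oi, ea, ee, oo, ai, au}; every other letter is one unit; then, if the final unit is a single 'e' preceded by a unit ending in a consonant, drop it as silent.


Word: "market" (6 letters)
Left-to-right scan:
  (1) 'm' (letter)
  (2) 'a' (letter)
  (3) 'r' (letter)
  (4) 'k' (letter)
  (5) 'e' (letter)
  (6) 't' (letter)
Units from scan: 6
Sound units = 6 units


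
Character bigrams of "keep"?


Word: "keep" (length 4)
Number of bigrams = 4 - 2 + 1 = 3
  Position 0: "ke"
  Position 1: "ee"
  Position 2: "ep"
Bigrams = "ke", "ee", "ep"


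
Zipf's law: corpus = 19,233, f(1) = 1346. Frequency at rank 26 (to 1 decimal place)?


Zipf's law: f(r) = f(1) / r
f(1) = 1346
f(26) = 1346 / 26
= 51.8 occurrences


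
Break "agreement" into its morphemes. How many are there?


Word: "agreement"
Morphemes: agree + -ment
Each morpheme carries meaning
= 2 morphemes


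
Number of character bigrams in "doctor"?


Word: "doctor" (length 6)
Number of 2-grams = length - 2 + 1 = 6 - 2 + 1
= 5


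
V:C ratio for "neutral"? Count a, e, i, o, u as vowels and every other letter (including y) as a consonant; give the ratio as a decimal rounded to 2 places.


Word: "neutral"
Vowels (a,e,i,o,u): 3
Consonants: 4
Ratio = 3/4
= 0.75


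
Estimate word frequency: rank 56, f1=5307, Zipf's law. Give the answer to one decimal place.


Zipf's law: f(r) = f(1) / r
f(1) = 5307
f(56) = 5307 / 56
= 94.8 occurrences


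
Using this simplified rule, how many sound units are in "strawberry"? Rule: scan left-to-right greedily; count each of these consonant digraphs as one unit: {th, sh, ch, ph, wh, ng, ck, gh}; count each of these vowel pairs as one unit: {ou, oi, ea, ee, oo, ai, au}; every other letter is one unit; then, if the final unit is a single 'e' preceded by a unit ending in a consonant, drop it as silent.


Word: "strawberry" (10 letters)
Left-to-right scan:
  (1) 's' (letter)
  (2) 't' (letter)
  (3) 'r' (letter)
  (4) 'a' (letter)
  (5) 'w' (letter)
  (6) 'b' (letter)
  (7) 'e' (letter)
  (8) 'r' (letter)
  (9) 'r' (letter)
  (10) 'y' (letter)
Units from scan: 10
Sound units = 10 units


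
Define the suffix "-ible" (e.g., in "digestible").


Suffix: -ible
As in: digestible -> digest + -ible
Meaning = capable of


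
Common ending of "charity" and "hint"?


Word 1: "charity"
Word 2: "hint"
Comparing from end:
  Pos -1: 'y' != 't' (stop)
LCS = "" (length 0)


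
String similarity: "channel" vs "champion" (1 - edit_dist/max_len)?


Word 1: "channel" (length 7)
Word 2: "champion" (length 8)
One optimal edit sequence:
  1. keep 'c'
  2. keep 'h'
  3. keep 'a'
  4. insert 'm'  (+1)
  5. substitute 'n' -> 'p'  (+1)
  6. substitute 'n' -> 'i'  (+1)
  7. substitute 'e' -> 'o'  (+1)
  8. substitute 'l' -> 'n'  (+1)
Edit distance = 5
Max length = max(7, 8) = 8
Similarity = 1 - 5/8
= 0.3750


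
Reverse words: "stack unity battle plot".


Original: "stack unity battle plot"
Words (1..n): stack | unity | battle | plot
Reversed (n..1): plot | battle | unity | stack
Result = "plot battle unity stack"


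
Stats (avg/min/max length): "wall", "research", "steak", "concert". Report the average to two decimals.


Lengths: "wall"=4, "research"=8, "steak"=5, "concert"=7
Sum = 24, Count = 4
Average = 24/4 = 6.00
= avg=6.00, min=4, max=8


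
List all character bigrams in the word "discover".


Word: "discover" (length 8)
Number of bigrams = 8 - 2 + 1 = 7
  Position 0: "di"
  Position 1: "is"
  Position 2: "sc"
  Position 3: "co"
  Position 4: "ov"
  Position 5: "ve"
  Position 6: "er"
Bigrams = "di", "is", "sc", "co", "ov", "ve", "er"


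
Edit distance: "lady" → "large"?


Word 1: "lady" (length 4)
Word 2: "large" (length 5)
One optimal edit sequence (insert/delete/substitute each cost 1):
  1. keep 'l'
  2. keep 'a'
  3. insert 'r'  (+1)
  4. substitute 'd' -> 'g'  (+1)
  5. substitute 'y' -> 'e'  (+1)
Total edit operations: 3
Edit distance = 3


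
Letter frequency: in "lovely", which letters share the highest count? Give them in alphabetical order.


Word: "lovely"
Letter counts:
  'e': 1
  'l': 2
  'o': 1
  'v': 1
  'y': 1
Maximum count = 2
Most frequent = 'l' (2 times each)


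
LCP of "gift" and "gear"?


Word 1: "gift"
Word 2: "gear"
Comparing from start:
  Pos 0: 'g' == 'g'
  Pos 1: 'i' != 'e' (stop)
LCP = "g" (length 1)


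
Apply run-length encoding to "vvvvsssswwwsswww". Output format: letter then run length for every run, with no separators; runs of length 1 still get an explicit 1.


String: "vvvvsssswwwsswww"
Scanning for consecutive runs:
  'v' x 4
  's' x 4
  'w' x 3
  's' x 2
  'w' x 3
RLE = "v4s4w3s2w3"


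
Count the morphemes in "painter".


Word: "painter"
Morphemes: paint | -er
Each morpheme carries meaning
= 2 morphemes


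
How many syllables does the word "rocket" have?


Word: "rocket"
Syllable breakdown: rock / et
Counting: 2 parts
= 2 syllables


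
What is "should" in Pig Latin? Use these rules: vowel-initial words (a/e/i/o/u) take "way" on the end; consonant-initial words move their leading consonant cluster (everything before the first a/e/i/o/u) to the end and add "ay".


Word: "should"
Starts with consonant(s) → move to end, add 'ay'
Consonant cluster: "sh"
Pig Latin = "ouldshay"


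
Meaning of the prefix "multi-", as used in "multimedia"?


Prefix: multi-
Example: multimedia (multi- + media)
Meaning = many


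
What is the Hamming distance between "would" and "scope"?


Comparing character by character (same length = 5):
  Pos 0: 'w' vs 's' !=
  Pos 1: 'o' vs 'c' !=
  Pos 2: 'u' vs 'o' !=
  Pos 3: 'l' vs 'p' !=
  Pos 4: 'd' vs 'e' !=
Hamming distance = 5


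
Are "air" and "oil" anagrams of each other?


Word 1: "air" → sorted: air
Word 2: "oil" → sorted: ilo
Same letters? air != ilo
Anagram = No


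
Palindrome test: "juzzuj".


Word: "juzzuj"
Reversed: "juzzuj"
Forward == Backward? juzzuj == juzzuj
Palindrome = Yes


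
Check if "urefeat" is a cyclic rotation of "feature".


Word: "feature", Candidate: "urefeat"
Method: check if candidate is substring of word+word
"featurefeature" contains "urefeat"? Yes
Is rotation = Yes


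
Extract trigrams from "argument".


Word: "argument" (length 8)
Number of trigrams = 8 - 3 + 1 = 6
  Position 0: "arg"
  Position 1: "rgu"
  Position 2: "gum"
  Position 3: "ume"
  Position 4: "men"
  Position 5: "ent"
Trigrams = "arg", "rgu", "gum", "ume", "men", "ent"


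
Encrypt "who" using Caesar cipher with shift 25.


Word: "who"
Shift: 25
Each letter → (letter + shift) mod 26:
  'w' (22) + 25 = 21 → 'v'
  'h' (7) + 25 = 6 → 'g'
  'o' (14) + 25 = 13 → 'n'
Result = "vgn"


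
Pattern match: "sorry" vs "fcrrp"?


Pattern of "sorry": [0, 1, 2, 2, 3]
Pattern of "fcrrp": [0, 1, 2, 2, 3]
Patterns match
Same pattern = Yes


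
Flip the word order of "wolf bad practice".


Original: "wolf bad practice"
Words (1..n): wolf | bad | practice
Reversed (n..1): practice | bad | wolf
Result = "practice bad wolf"


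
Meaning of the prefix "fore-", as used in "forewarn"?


Prefix: fore-
Example: forewarn (fore- + warn)
Meaning = before


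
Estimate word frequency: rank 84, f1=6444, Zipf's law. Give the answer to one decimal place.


Zipf's law: f(r) = f(1) / r
f(1) = 6444
f(84) = 6444 / 84
= 76.7 occurrences


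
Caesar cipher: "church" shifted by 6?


Word: "church"
Shift: 6
Each letter → (letter + shift) mod 26:
  'c' (2) + 6 = 8 → 'i'
  'h' (7) + 6 = 13 → 'n'
  'u' (20) + 6 = 0 → 'a'
  'r' (17) + 6 = 23 → 'x'
  'c' (2) + 6 = 8 → 'i'
  'h' (7) + 6 = 13 → 'n'
Result = "inaxin"
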